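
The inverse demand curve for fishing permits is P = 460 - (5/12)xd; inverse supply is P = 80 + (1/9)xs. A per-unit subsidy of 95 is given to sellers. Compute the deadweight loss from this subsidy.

Pre-subsidy: 460 - (5/12)x = 80 + (1/9)x gives x* = 720 and P* = 160.
With the subsidy, sellers receive Ps = Pb + 95 for each unit, where Pb is the price buyers pay.
On the curves, Pb = 460 - (5/12)x and Ps = 80 + (1/9)x; the wedge Ps − Pb = 95 gives 80 + (1/9)x − (460 - (5/12)x) = 95, so x' = 900.
Then Pb = 460 − (5/12)·900 = 85 and Ps = 80 + (1/9)·900 = 180.
The subsidy expands output by 900 − 720 = 180 past the efficient level; on those units the gap between marginal cost and willingness to pay runs from 0 up to 95.
DWL = ½ × 95 × 180 = 8550.

Deadweight loss = 8550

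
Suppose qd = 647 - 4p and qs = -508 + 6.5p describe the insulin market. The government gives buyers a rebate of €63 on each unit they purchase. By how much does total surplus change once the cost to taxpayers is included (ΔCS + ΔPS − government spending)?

Net change in total surplus = -€4914

Pre-subsidy: 647 - 4p = -508 + 6.5p gives p* = 110, q* = 207.
With the rebate, buyers effectively pay pb = ps − 63, where ps is the price sellers receive.
Demand in terms of ps becomes qd = 647 − 4(ps − 63) = 899 - 4ps. Setting this equal to supply: 899 - 4ps = -508 + 6.5ps, so ps = 134.
Buyers pay pb = 134 − 63 = 71; q' = -508 + 6.5·134 = 363.
ΔCS = ½(207 + 363)(110 − 71) = 11115; ΔPS = ½(207 + 363)(134 − 110) = 6840.
Government spending = 63 × 363 = 22869.
Net change = 11115 + 6840 − 22869 = -4914. The loss equals the DWL triangle ½·63·156.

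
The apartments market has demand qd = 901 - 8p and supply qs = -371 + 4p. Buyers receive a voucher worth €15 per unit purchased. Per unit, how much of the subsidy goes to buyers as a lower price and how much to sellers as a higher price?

Pre-subsidy: 901 - 8p = -371 + 4p gives p* = 106, q* = 53.
With the rebate, buyers effectively pay pb = ps − 15, where ps is the price sellers receive.
Demand in terms of ps becomes qd = 901 − 8(ps − 15) = 1021 - 8ps. Setting this equal to supply: 1021 - 8ps = -371 + 4ps, so ps = 116.
Buyers pay pb = 116 − 15 = 101; q' = -371 + 4·116 = 93.
Buyers' price falls by p* − pb = 106 − 101 = 5; sellers' price rises by ps − p* = 116 − 106 = 10.

Buyers gain €5 per unit; sellers gain €10 per unit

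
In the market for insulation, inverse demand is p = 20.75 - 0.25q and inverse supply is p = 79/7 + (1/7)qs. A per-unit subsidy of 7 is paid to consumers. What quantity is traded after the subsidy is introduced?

q' = 461/11

Pre-subsidy: 20.75 - 0.25q = 79/7 + (1/7)q gives q* = 265/11 and p* = 162/11.
With the rebate, buyers effectively pay pb = ps − 7, where ps is the price sellers receive.
On the curves, pb = 20.75 - 0.25q and ps = 79/7 + (1/7)q; the wedge ps − pb = 7 gives 79/7 + (1/7)q − (20.75 - 0.25q) = 7, so q' = 461/11.
Then pb = 20.75 − 0.25·(461/11) = 113/11 and ps = 79/7 + (1/7)·(461/11) = 190/11.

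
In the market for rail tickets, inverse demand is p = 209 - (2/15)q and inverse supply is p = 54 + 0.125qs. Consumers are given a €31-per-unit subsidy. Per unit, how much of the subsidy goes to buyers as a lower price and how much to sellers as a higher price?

Pre-subsidy: 209 - (2/15)q = 54 + 0.125q gives q* = 600 and p* = 129.
With the rebate, buyers effectively pay pb = ps − 31, where ps is the price sellers receive.
On the curves, pb = 209 - (2/15)q and ps = 54 + 0.125q; the wedge ps − pb = 31 gives 54 + 0.125q − (209 - (2/15)q) = 31, so q' = 720.
Then pb = 209 − (2/15)·720 = 113 and ps = 54 + 0.125·720 = 144.
Buyers' price falls by p* − pb = 129 − 113 = 16; sellers' price rises by ps − p* = 144 − 129 = 15.

Buyers gain €16 per unit; sellers gain €15 per unit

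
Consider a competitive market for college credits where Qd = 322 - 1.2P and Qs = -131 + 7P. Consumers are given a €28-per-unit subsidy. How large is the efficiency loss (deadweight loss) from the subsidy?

Pre-subsidy: 322 - 1.2P = -131 + 7P gives P* = 2265/41, Q* = 10484/41.
With the rebate, buyers effectively pay Pb = Ps − 28, where Ps is the price sellers receive.
Demand in terms of Ps becomes Qd = 322 − 1.2(Ps − 28) = 355.6 - 1.2Ps. Setting this equal to supply: 355.6 - 1.2Ps = -131 + 7Ps, so Ps = 2433/41.
Buyers pay Pb = 2433/41 − 28 = 1285/41; Q' = -131 + 7·(2433/41) = 11660/41.
The subsidy expands output by 11660/41 − 10484/41 = 1176/41 past the efficient level; on those units the gap between marginal cost and willingness to pay runs from 0 up to 28.
DWL = ½ × 28 × 1176/41 = 16464/41.

Deadweight loss = 16464/41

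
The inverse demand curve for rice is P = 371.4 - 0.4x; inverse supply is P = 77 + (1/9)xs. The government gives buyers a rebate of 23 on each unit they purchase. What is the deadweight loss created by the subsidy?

Pre-subsidy: 371.4 - 0.4x = 77 + (1/9)x gives x* = 576 and P* = 141.
With the rebate, buyers effectively pay Pb = Ps − 23, where Ps is the price sellers receive.
On the curves, Pb = 371.4 - 0.4x and Ps = 77 + (1/9)x; the wedge Ps − Pb = 23 gives 77 + (1/9)x − (371.4 - 0.4x) = 23, so x' = 621.
Then Pb = 371.4 − 0.4·621 = 123 and Ps = 77 + (1/9)·621 = 146.
The subsidy expands output by 621 − 576 = 45 past the efficient level; on those units the gap between marginal cost and willingness to pay runs from 0 up to 23.
DWL = ½ × 23 × 45 = 517.5.

Deadweight loss = 517.5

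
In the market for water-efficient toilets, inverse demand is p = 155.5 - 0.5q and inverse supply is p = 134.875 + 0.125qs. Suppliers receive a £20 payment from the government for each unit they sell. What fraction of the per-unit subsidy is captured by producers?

Producer share = 0.2

Pre-subsidy: 155.5 - 0.5q = 134.875 + 0.125q gives q* = 33 and p* = 139.
With the subsidy, sellers receive ps = pb + 20 for each unit, where pb is the price buyers pay.
On the curves, pb = 155.5 - 0.5q and ps = 134.875 + 0.125q; the wedge ps − pb = 20 gives 134.875 + 0.125q − (155.5 - 0.5q) = 20, so q' = 65.
Then pb = 155.5 − 0.5·65 = 123 and ps = 134.875 + 0.125·65 = 143.
Buyers' price falls by p* − pb = 139 − 123 = 16; sellers' price rises by ps − p* = 143 − 139 = 4.
So producers capture 4/20 = 0.2 of each unit of subsidy.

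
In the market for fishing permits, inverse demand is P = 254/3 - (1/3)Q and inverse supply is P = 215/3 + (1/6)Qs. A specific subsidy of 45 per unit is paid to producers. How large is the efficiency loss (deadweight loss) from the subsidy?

Pre-subsidy: 254/3 - (1/3)Q = 215/3 + (1/6)Q gives Q* = 26 and P* = 76.
With the subsidy, sellers receive Ps = Pb + 45 for each unit, where Pb is the price buyers pay.
On the curves, Pb = 254/3 - (1/3)Q and Ps = 215/3 + (1/6)Q; the wedge Ps − Pb = 45 gives 215/3 + (1/6)Q − (254/3 - (1/3)Q) = 45, so Q' = 116.
Then Pb = 254/3 − (1/3)·116 = 46 and Ps = 215/3 + (1/6)·116 = 91.
The subsidy expands output by 116 − 26 = 90 past the efficient level; on those units the gap between marginal cost and willingness to pay runs from 0 up to 45.
DWL = ½ × 45 × 90 = 2025.

Deadweight loss = 2025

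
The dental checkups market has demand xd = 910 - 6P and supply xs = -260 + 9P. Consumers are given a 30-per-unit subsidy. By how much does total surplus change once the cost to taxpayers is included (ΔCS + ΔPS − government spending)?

Net change in total surplus = -1620

Pre-subsidy: 910 - 6P = -260 + 9P gives P* = 78, x* = 442.
With the rebate, buyers effectively pay Pb = Ps − 30, where Ps is the price sellers receive.
Demand in terms of Ps becomes xd = 910 − 6(Ps − 30) = 1090 - 6Ps. Setting this equal to supply: 1090 - 6Ps = -260 + 9Ps, so Ps = 90.
Buyers pay Pb = 90 − 30 = 60; x' = -260 + 9·90 = 550.
ΔCS = ½(442 + 550)(78 − 60) = 8928; ΔPS = ½(442 + 550)(90 − 78) = 5952.
Government spending = 30 × 550 = 16500.
Net change = 8928 + 5952 − 16500 = -1620. The loss equals the DWL triangle ½·30·108.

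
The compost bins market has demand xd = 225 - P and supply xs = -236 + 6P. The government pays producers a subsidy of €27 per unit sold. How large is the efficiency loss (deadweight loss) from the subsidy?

Pre-subsidy: 225 - P = -236 + 6P gives P* = 461/7, x* = 1114/7.
With the subsidy, sellers receive Ps = Pb + 27 for each unit, where Pb is the price buyers pay.
Supply in terms of Pb becomes xs = -236 + 6(Pb + 27) = -74 + 6Pb. Setting this equal to demand: 225 - Pb = -74 + 6Pb, so Pb = 299/7.
Sellers receive Ps = 299/7 + 27 = 488/7; x' = 225 − 1·(299/7) = 1276/7.
The subsidy expands output by 1276/7 − 1114/7 = 162/7 past the efficient level; on those units the gap between marginal cost and willingness to pay runs from 0 up to 27.
DWL = ½ × 27 × 162/7 = 2187/7.

Deadweight loss = 2187/7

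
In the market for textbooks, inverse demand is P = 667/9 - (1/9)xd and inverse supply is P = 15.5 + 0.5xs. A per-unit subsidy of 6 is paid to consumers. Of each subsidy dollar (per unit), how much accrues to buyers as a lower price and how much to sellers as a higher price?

Buyers gain 12/11 per unit; sellers gain 54/11 per unit

Pre-subsidy: 667/9 - (1/9)x = 15.5 + 0.5x gives x* = 1055/11 and P* = 698/11.
With the rebate, buyers effectively pay Pb = Ps − 6, where Ps is the price sellers receive.
On the curves, Pb = 667/9 - (1/9)x and Ps = 15.5 + 0.5x; the wedge Ps − Pb = 6 gives 15.5 + 0.5x − (667/9 - (1/9)x) = 6, so x' = 1163/11.
Then Pb = 667/9 − (1/9)·(1163/11) = 686/11 and Ps = 15.5 + 0.5·(1163/11) = 752/11.
Buyers' price falls by P* − Pb = 698/11 − 686/11 = 12/11; sellers' price rises by Ps − P* = 752/11 − 698/11 = 54/11.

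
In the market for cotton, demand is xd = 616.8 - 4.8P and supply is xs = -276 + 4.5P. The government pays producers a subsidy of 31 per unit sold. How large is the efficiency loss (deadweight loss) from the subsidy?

Deadweight loss = 1116

Pre-subsidy: 616.8 - 4.8P = -276 + 4.5P gives P* = 96, x* = 156.
With the subsidy, sellers receive Ps = Pb + 31 for each unit, where Pb is the price buyers pay.
Supply in terms of Pb becomes xs = -276 + 4.5(Pb + 31) = -136.5 + 4.5Pb. Setting this equal to demand: 616.8 - 4.8Pb = -136.5 + 4.5Pb, so Pb = 81.
Sellers receive Ps = 81 + 31 = 112; x' = 616.8 − 4.8·81 = 228.
The subsidy expands output by 228 − 156 = 72 past the efficient level; on those units the gap between marginal cost and willingness to pay runs from 0 up to 31.
DWL = ½ × 31 × 72 = 1116.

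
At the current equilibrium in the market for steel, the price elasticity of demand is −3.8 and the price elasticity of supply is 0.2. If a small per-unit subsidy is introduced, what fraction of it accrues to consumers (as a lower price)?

Consumer share = 0.05

For a small subsidy around the equilibrium, the benefit split depends on the relative slopes, which at a point are proportional to the elasticities.
Buyer share = εs/(εs + |εd|) = 0.2/(0.2 + 3.8) = 0.05; seller share = |εd|/(εs + |εd|) = 0.95.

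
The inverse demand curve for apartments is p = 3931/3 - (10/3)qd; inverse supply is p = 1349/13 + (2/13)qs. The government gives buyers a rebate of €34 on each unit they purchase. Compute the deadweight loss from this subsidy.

Pre-subsidy: 3931/3 - (10/3)q = 1349/13 + (2/13)q gives q* = 346 and p* = 157.
With the rebate, buyers effectively pay pb = ps − 34, where ps is the price sellers receive.
On the curves, pb = 3931/3 - (10/3)q and ps = 1349/13 + (2/13)q; the wedge ps − pb = 34 gives 1349/13 + (2/13)q − (3931/3 - (10/3)q) = 34, so q' = 355.75.
Then pb = 3931/3 − (10/3)·355.75 = 124.5 and ps = 1349/13 + (2/13)·355.75 = 158.5.
The subsidy expands output by 355.75 − 346 = 9.75 past the efficient level; on those units the gap between marginal cost and willingness to pay runs from 0 up to 34.
DWL = ½ × 34 × 9.75 = 165.75.

Deadweight loss = €165.75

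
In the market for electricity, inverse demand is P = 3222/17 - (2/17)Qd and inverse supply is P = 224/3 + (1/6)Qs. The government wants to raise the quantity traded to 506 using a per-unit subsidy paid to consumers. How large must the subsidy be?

Required subsidy s = 29 per unit

At Q = 506, from the demand curve buyers pay Pb = 3222/17 − (2/17)·506 = 130; from the supply curve sellers need Ps = 224/3 + (1/6)·506 = 159.
The subsidy must fill the gap: s = Ps − Pb = 159 − 130 = 29.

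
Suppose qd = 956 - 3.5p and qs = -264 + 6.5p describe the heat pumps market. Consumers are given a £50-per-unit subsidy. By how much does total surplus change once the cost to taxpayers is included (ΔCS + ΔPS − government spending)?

Net change in total surplus = -£2843.75

Pre-subsidy: 956 - 3.5p = -264 + 6.5p gives p* = 122, q* = 529.
With the rebate, buyers effectively pay pb = ps − 50, where ps is the price sellers receive.
Demand in terms of ps becomes qd = 956 − 3.5(ps − 50) = 1131 - 3.5ps. Setting this equal to supply: 1131 - 3.5ps = -264 + 6.5ps, so ps = 139.5.
Buyers pay pb = 139.5 − 50 = 89.5; q' = -264 + 6.5·139.5 = 642.75.
ΔCS = ½(529 + 642.75)(122 − 89.5) = 19040.9375; ΔPS = ½(529 + 642.75)(139.5 − 122) = 10252.8125.
Government spending = 50 × 642.75 = 32137.5.
Net change = 19040.9375 + 10252.8125 − 32137.5 = -2843.75. The loss equals the DWL triangle ½·50·113.75.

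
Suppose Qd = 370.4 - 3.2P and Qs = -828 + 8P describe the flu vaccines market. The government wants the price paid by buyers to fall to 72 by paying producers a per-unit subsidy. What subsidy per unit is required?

At a buyer price of 72, quantity demanded is 370.4 − 3.2·72 = 140.
Sellers supply 140 only when they receive Ps with -828 + 8·Ps = 140, i.e. Ps = 121.
s = Ps − Pb = 121 − 72 = 49.

Required subsidy s = 49 per unit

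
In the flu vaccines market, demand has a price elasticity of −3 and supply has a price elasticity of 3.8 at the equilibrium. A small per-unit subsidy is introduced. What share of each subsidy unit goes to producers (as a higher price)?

For a small subsidy around the equilibrium, the benefit split depends on the relative slopes, which at a point are proportional to the elasticities.
Buyer share = εs/(εs + |εd|) = 3.8/(3.8 + 3) = 19/34; seller share = |εd|/(εs + |εd|) = 15/34.
So producers capture 15/34 of the subsidy.

Producer share = 15/34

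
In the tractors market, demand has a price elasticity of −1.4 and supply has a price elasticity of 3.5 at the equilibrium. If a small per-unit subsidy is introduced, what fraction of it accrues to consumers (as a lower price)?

Consumer share = 5/7

For a small subsidy around the equilibrium, the benefit split depends on the relative slopes, which at a point are proportional to the elasticities.
Buyer share = εs/(εs + |εd|) = 3.5/(3.5 + 1.4) = 5/7; seller share = |εd|/(εs + |εd|) = 2/7.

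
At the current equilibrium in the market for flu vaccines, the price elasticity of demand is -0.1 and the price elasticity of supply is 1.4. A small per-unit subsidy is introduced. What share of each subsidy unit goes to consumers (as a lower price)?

For a small subsidy around the equilibrium, the benefit split depends on the relative slopes, which at a point are proportional to the elasticities.
Buyer share = εs/(εs + |εd|) = 1.4/(1.4 + 0.1) = 14/15; seller share = |εd|/(εs + |εd|) = 1/15.

Consumer share = 14/15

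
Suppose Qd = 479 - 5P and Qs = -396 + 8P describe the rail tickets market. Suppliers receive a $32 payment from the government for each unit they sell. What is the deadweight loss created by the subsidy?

Pre-subsidy: 479 - 5P = -396 + 8P gives P* = 875/13, Q* = 1852/13.
With the subsidy, sellers receive Ps = Pb + 32 for each unit, where Pb is the price buyers pay.
Supply in terms of Pb becomes Qs = -396 + 8(Pb + 32) = -140 + 8Pb. Setting this equal to demand: 479 - 5Pb = -140 + 8Pb, so Pb = 619/13.
Sellers receive Ps = 619/13 + 32 = 1035/13; Q' = 479 − 5·(619/13) = 3132/13.
The subsidy expands output by 3132/13 − 1852/13 = 1280/13 past the efficient level; on those units the gap between marginal cost and willingness to pay runs from 0 up to 32.
DWL = ½ × 32 × 1280/13 = 20480/13.

Deadweight loss = 20480/13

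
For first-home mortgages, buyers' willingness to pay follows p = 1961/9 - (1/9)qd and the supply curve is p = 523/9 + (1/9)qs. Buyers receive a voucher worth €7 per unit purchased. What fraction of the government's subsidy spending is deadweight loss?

Pre-subsidy: 1961/9 - (1/9)q = 523/9 + (1/9)q gives q* = 719 and p* = 138.
With the rebate, buyers effectively pay pb = ps − 7, where ps is the price sellers receive.
On the curves, pb = 1961/9 - (1/9)q and ps = 523/9 + (1/9)q; the wedge ps − pb = 7 gives 523/9 + (1/9)q − (1961/9 - (1/9)q) = 7, so q' = 750.5.
Then pb = 1961/9 − (1/9)·750.5 = 134.5 and ps = 523/9 + (1/9)·750.5 = 141.5.
ΔCS = ½(719 + 750.5)(138 − 134.5) = 2571.625; ΔPS = ½(719 + 750.5)(141.5 − 138) = 2571.625.
Government spending = 7 × 750.5 = 5253.5.
DWL = ½ × 7 × (750.5 − 719) = 110.25; fraction = 110.25 / 5253.5 = 63/3002.

DWL / government spending = 63/3002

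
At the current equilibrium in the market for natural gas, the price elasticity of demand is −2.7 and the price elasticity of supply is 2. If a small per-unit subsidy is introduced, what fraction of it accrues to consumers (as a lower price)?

For a small subsidy around the equilibrium, the benefit split depends on the relative slopes, which at a point are proportional to the elasticities.
Buyer share = εs/(εs + |εd|) = 2/(2 + 2.7) = 20/47; seller share = |εd|/(εs + |εd|) = 27/47.

Consumer share = 20/47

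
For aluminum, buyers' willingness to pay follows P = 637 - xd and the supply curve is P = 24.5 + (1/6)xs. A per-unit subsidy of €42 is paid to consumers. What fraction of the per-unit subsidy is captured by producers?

Producer share = 1/7

Pre-subsidy: 637 - x = 24.5 + (1/6)x gives x* = 525 and P* = 112.
With the rebate, buyers effectively pay Pb = Ps − 42, where Ps is the price sellers receive.
On the curves, Pb = 637 - x and Ps = 24.5 + (1/6)x; the wedge Ps − Pb = 42 gives 24.5 + (1/6)x − (637 - x) = 42, so x' = 561.
Then Pb = 637 − 1·561 = 76 and Ps = 24.5 + (1/6)·561 = 118.
Buyers' price falls by P* − Pb = 112 − 76 = 36; sellers' price rises by Ps − P* = 118 − 112 = 6.
So producers capture 6/42 = 1/7 of each unit of subsidy.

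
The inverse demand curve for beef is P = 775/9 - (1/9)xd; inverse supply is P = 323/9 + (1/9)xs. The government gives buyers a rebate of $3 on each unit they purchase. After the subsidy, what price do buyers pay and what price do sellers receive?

Pre-subsidy: 775/9 - (1/9)x = 323/9 + (1/9)x gives x* = 226 and P* = 61.
With the rebate, buyers effectively pay Pb = Ps − 3, where Ps is the price sellers receive.
On the curves, Pb = 775/9 - (1/9)x and Ps = 323/9 + (1/9)x; the wedge Ps − Pb = 3 gives 323/9 + (1/9)x − (775/9 - (1/9)x) = 3, so x' = 239.5.
Then Pb = 775/9 − (1/9)·239.5 = 59.5 and Ps = 323/9 + (1/9)·239.5 = 62.5.

Buyers pay $59.5; sellers receive $62.5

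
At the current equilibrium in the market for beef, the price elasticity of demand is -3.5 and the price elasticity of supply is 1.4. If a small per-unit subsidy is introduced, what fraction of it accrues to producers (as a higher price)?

For a small subsidy around the equilibrium, the benefit split depends on the relative slopes, which at a point are proportional to the elasticities.
Buyer share = εs/(εs + |εd|) = 1.4/(1.4 + 3.5) = 2/7; seller share = |εd|/(εs + |εd|) = 5/7.
So producers capture 5/7 of the subsidy.

Producer share = 5/7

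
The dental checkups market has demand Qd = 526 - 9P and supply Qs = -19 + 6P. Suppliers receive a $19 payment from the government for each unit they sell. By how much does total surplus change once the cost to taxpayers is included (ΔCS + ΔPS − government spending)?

Pre-subsidy: 526 - 9P = -19 + 6P gives P* = 109/3, Q* = 199.
With the subsidy, sellers receive Ps = Pb + 19 for each unit, where Pb is the price buyers pay.
Supply in terms of Pb becomes Qs = -19 + 6(Pb + 19) = 95 + 6Pb. Setting this equal to demand: 526 - 9Pb = 95 + 6Pb, so Pb = 431/15.
Sellers receive Ps = 431/15 + 19 = 716/15; Q' = 526 − 9·(431/15) = 267.4.
ΔCS = ½(199 + 267.4)(109/3 − 431/15) = 1772.32; ΔPS = ½(199 + 267.4)(716/15 − 109/3) = 2658.48.
Government spending = 19 × 267.4 = 5080.6.
Net change = 1772.32 + 2658.48 − 5080.6 = -649.8. The loss equals the DWL triangle ½·19·68.4.

Net change in total surplus = -$649.8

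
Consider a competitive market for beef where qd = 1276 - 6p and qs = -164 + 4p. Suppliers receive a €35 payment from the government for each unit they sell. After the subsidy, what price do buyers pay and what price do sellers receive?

Buyers pay €130; sellers receive €165

Pre-subsidy: 1276 - 6p = -164 + 4p gives p* = 144, q* = 412.
With the subsidy, sellers receive ps = pb + 35 for each unit, where pb is the price buyers pay.
Supply in terms of pb becomes qs = -164 + 4(pb + 35) = -24 + 4pb. Setting this equal to demand: 1276 - 6pb = -24 + 4pb, so pb = 130.
Sellers receive ps = 130 + 35 = 165; q' = 1276 − 6·130 = 496.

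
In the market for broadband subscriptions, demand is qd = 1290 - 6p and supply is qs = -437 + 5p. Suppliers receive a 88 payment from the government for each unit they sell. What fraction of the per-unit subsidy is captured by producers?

Producer share = 6/11

Pre-subsidy: 1290 - 6p = -437 + 5p gives p* = 157, q* = 348.
With the subsidy, sellers receive ps = pb + 88 for each unit, where pb is the price buyers pay.
Supply in terms of pb becomes qs = -437 + 5(pb + 88) = 3 + 5pb. Setting this equal to demand: 1290 - 6pb = 3 + 5pb, so pb = 117.
Sellers receive ps = 117 + 88 = 205; q' = 1290 − 6·117 = 588.
Buyers' price falls by p* − pb = 157 − 117 = 40; sellers' price rises by ps − p* = 205 − 157 = 48.
So producers capture 48/88 = 6/11 of each unit of subsidy.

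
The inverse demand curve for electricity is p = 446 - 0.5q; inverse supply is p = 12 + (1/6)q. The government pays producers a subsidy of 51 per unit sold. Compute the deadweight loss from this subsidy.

Pre-subsidy: 446 - 0.5q = 12 + (1/6)q gives q* = 651 and p* = 120.5.
With the subsidy, sellers receive ps = pb + 51 for each unit, where pb is the price buyers pay.
On the curves, pb = 446 - 0.5q and ps = 12 + (1/6)q; the wedge ps − pb = 51 gives 12 + (1/6)q − (446 - 0.5q) = 51, so q' = 727.5.
Then pb = 446 − 0.5·727.5 = 82.25 and ps = 12 + (1/6)·727.5 = 133.25.
The subsidy expands output by 727.5 − 651 = 76.5 past the efficient level; on those units the gap between marginal cost and willingness to pay runs from 0 up to 51.
DWL = ½ × 51 × 76.5 = 1950.75.

Deadweight loss = 1950.75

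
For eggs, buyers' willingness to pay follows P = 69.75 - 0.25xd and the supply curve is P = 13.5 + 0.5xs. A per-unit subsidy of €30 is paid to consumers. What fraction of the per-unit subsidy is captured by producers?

Producer share = 2/3

Pre-subsidy: 69.75 - 0.25x = 13.5 + 0.5x gives x* = 75 and P* = 51.
With the rebate, buyers effectively pay Pb = Ps − 30, where Ps is the price sellers receive.
On the curves, Pb = 69.75 - 0.25x and Ps = 13.5 + 0.5x; the wedge Ps − Pb = 30 gives 13.5 + 0.5x − (69.75 - 0.25x) = 30, so x' = 115.
Then Pb = 69.75 − 0.25·115 = 41 and Ps = 13.5 + 0.5·115 = 71.
Buyers' price falls by P* − Pb = 51 − 41 = 10; sellers' price rises by Ps − P* = 71 − 51 = 20.
So producers capture 20/30 = 2/3 of each unit of subsidy.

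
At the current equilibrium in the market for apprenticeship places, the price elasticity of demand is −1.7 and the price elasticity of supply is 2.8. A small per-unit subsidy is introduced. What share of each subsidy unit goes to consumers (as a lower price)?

For a small subsidy around the equilibrium, the benefit split depends on the relative slopes, which at a point are proportional to the elasticities.
Buyer share = εs/(εs + |εd|) = 2.8/(2.8 + 1.7) = 28/45; seller share = |εd|/(εs + |εd|) = 17/45.

Consumer share = 28/45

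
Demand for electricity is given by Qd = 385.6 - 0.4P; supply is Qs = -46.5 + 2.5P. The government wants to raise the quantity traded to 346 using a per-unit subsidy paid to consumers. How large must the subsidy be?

Required subsidy s = 58 per unit

At Q = 346, invert demand for the buyer price: Pb = (385.6 − 346)/0.4 = 99; invert supply for the seller price: Ps = (346 − (-46.5))/2.5 = 157.
The subsidy must fill the gap: s = Ps − Pb = 157 − 99 = 58.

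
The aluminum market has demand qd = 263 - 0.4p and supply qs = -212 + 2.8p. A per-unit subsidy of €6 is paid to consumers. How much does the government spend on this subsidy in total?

Pre-subsidy: 263 - 0.4p = -212 + 2.8p gives p* = 148.4375, q* = 203.625.
With the rebate, buyers effectively pay pb = ps − 6, where ps is the price sellers receive.
Demand in terms of ps becomes qd = 263 − 0.4(ps − 6) = 265.4 - 0.4ps. Setting this equal to supply: 265.4 - 0.4ps = -212 + 2.8ps, so ps = 149.1875.
Buyers pay pb = 149.1875 − 6 = 143.1875; q' = -212 + 2.8·149.1875 = 205.725.
Government outlay = subsidy × quantity = 6 × 205.725 = 1234.35.

Government cost = €1234.35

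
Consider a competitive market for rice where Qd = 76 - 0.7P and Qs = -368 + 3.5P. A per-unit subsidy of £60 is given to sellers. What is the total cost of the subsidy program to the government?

Pre-subsidy: 76 - 0.7P = -368 + 3.5P gives P* = 740/7, Q* = 2.
With the subsidy, sellers receive Ps = Pb + 60 for each unit, where Pb is the price buyers pay.
Supply in terms of Pb becomes Qs = -368 + 3.5(Pb + 60) = -158 + 3.5Pb. Setting this equal to demand: 76 - 0.7Pb = -158 + 3.5Pb, so Pb = 390/7.
Sellers receive Ps = 390/7 + 60 = 810/7; Q' = 76 − 0.7·(390/7) = 37.
Government outlay = subsidy × quantity = 60 × 37 = 2220.

Government cost = £2220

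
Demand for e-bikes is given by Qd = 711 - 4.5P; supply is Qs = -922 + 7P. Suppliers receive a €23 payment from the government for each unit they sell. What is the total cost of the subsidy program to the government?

Government cost = €3105

Pre-subsidy: 711 - 4.5P = -922 + 7P gives P* = 142, Q* = 72.
With the subsidy, sellers receive Ps = Pb + 23 for each unit, where Pb is the price buyers pay.
Supply in terms of Pb becomes Qs = -922 + 7(Pb + 23) = -761 + 7Pb. Setting this equal to demand: 711 - 4.5Pb = -761 + 7Pb, so Pb = 128.
Sellers receive Ps = 128 + 23 = 151; Q' = 711 − 4.5·128 = 135.
Government outlay = subsidy × quantity = 23 × 135 = 3105.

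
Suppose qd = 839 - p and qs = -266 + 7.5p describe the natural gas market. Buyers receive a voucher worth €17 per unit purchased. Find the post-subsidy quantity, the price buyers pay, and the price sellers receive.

Pre-subsidy: 839 - p = -266 + 7.5p gives p* = 130, q* = 709.
With the rebate, buyers effectively pay pb = ps − 17, where ps is the price sellers receive.
Demand in terms of ps becomes qd = 839 − 1(ps − 17) = 856 - ps. Setting this equal to supply: 856 - ps = -266 + 7.5ps, so ps = 132.
Buyers pay pb = 132 − 17 = 115; q' = -266 + 7.5·132 = 724.

q' = 724; buyers pay €115; sellers receive €132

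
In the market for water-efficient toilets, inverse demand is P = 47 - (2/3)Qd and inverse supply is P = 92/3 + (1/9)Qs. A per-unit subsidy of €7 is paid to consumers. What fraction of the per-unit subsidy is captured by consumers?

Consumer share = 6/7

Pre-subsidy: 47 - (2/3)Q = 92/3 + (1/9)Q gives Q* = 21 and P* = 33.
With the rebate, buyers effectively pay Pb = Ps − 7, where Ps is the price sellers receive.
On the curves, Pb = 47 - (2/3)Q and Ps = 92/3 + (1/9)Q; the wedge Ps − Pb = 7 gives 92/3 + (1/9)Q − (47 - (2/3)Q) = 7, so Q' = 30.
Then Pb = 47 − (2/3)·30 = 27 and Ps = 92/3 + (1/9)·30 = 34.
Buyers' price falls by P* − Pb = 33 − 27 = 6; sellers' price rises by Ps − P* = 34 − 33 = 1.
So consumers capture 6/7 = 6/7 of each unit of subsidy.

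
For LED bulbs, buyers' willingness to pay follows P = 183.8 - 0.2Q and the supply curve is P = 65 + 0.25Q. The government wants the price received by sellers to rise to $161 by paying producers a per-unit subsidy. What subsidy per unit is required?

At a seller price of 161, quantity supplied is -260 + 4·161 = 384.
Buyers absorb 384 only when they pay Pb = 183.8 − 0.2·384 = 107.
s = Ps − Pb = 161 − 107 = 54.

Required subsidy s = $54 per unit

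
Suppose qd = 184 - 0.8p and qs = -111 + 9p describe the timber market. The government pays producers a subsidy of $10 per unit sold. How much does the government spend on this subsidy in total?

Pre-subsidy: 184 - 0.8p = -111 + 9p gives p* = 1475/49, q* = 7836/49.
With the subsidy, sellers receive ps = pb + 10 for each unit, where pb is the price buyers pay.
Supply in terms of pb becomes qs = -111 + 9(pb + 10) = -21 + 9pb. Setting this equal to demand: 184 - 0.8pb = -21 + 9pb, so pb = 1025/49.
Sellers receive ps = 1025/49 + 10 = 1515/49; q' = 184 − 0.8·(1025/49) = 8196/49.
Government outlay = subsidy × quantity = 10 × 8196/49 = 81960/49.

Government cost = 81960/49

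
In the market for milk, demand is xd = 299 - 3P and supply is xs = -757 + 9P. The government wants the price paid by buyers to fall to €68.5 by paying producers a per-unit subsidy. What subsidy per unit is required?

Required subsidy s = €26 per unit

At a buyer price of 68.5, quantity demanded is 299 − 3·68.5 = 93.5.
Sellers supply 93.5 only when they receive Ps with -757 + 9·Ps = 93.5, i.e. Ps = 94.5.
s = Ps − Pb = 94.5 − 68.5 = 26.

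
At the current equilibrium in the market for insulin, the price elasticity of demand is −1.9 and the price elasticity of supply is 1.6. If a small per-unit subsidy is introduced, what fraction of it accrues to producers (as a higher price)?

For a small subsidy around the equilibrium, the benefit split depends on the relative slopes, which at a point are proportional to the elasticities.
Buyer share = εs/(εs + |εd|) = 1.6/(1.6 + 1.9) = 16/35; seller share = |εd|/(εs + |εd|) = 19/35.
So producers capture 19/35 of the subsidy.

Producer share = 19/35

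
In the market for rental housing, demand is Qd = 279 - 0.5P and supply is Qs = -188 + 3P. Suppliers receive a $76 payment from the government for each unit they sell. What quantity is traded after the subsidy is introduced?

Q' = 1714/7

Pre-subsidy: 279 - 0.5P = -188 + 3P gives P* = 934/7, Q* = 1486/7.
With the subsidy, sellers receive Ps = Pb + 76 for each unit, where Pb is the price buyers pay.
Supply in terms of Pb becomes Qs = -188 + 3(Pb + 76) = 40 + 3Pb. Setting this equal to demand: 279 - 0.5Pb = 40 + 3Pb, so Pb = 478/7.
Sellers receive Ps = 478/7 + 76 = 1010/7; Q' = 279 − 0.5·(478/7) = 1714/7.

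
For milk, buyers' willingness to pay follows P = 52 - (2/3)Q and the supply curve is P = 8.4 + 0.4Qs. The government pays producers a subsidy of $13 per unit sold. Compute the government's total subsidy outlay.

Pre-subsidy: 52 - (2/3)Q = 8.4 + 0.4Q gives Q* = 40.875 and P* = 24.75.
With the subsidy, sellers receive Ps = Pb + 13 for each unit, where Pb is the price buyers pay.
On the curves, Pb = 52 - (2/3)Q and Ps = 8.4 + 0.4Q; the wedge Ps − Pb = 13 gives 8.4 + 0.4Q − (52 - (2/3)Q) = 13, so Q' = 53.0625.
Then Pb = 52 − (2/3)·53.0625 = 16.625 and Ps = 8.4 + 0.4·53.0625 = 29.625.
Government outlay = subsidy × quantity = 13 × 53.0625 = 689.8125.

Government cost = $689.8125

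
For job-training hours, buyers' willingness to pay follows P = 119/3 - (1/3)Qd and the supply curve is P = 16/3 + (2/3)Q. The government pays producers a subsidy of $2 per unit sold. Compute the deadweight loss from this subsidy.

Deadweight loss = $2

Pre-subsidy: 119/3 - (1/3)Q = 16/3 + (2/3)Q gives Q* = 103/3 and P* = 254/9.
With the subsidy, sellers receive Ps = Pb + 2 for each unit, where Pb is the price buyers pay.
On the curves, Pb = 119/3 - (1/3)Q and Ps = 16/3 + (2/3)Q; the wedge Ps − Pb = 2 gives 16/3 + (2/3)Q − (119/3 - (1/3)Q) = 2, so Q' = 109/3.
Then Pb = 119/3 − (1/3)·(109/3) = 248/9 and Ps = 16/3 + (2/3)·(109/3) = 266/9.
The subsidy expands output by 109/3 − 103/3 = 2 past the efficient level; on those units the gap between marginal cost and willingness to pay runs from 0 up to 2.
DWL = ½ × 2 × 2 = 2.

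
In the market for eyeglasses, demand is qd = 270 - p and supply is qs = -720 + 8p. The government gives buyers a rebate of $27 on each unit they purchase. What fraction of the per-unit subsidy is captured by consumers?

Consumer share = 8/9

Pre-subsidy: 270 - p = -720 + 8p gives p* = 110, q* = 160.
With the rebate, buyers effectively pay pb = ps − 27, where ps is the price sellers receive.
Demand in terms of ps becomes qd = 270 − 1(ps − 27) = 297 - ps. Setting this equal to supply: 297 - ps = -720 + 8ps, so ps = 113.
Buyers pay pb = 113 − 27 = 86; q' = -720 + 8·113 = 184.
Buyers' price falls by p* − pb = 110 − 86 = 24; sellers' price rises by ps − p* = 113 − 110 = 3.
So consumers capture 24/27 = 8/9 of each unit of subsidy.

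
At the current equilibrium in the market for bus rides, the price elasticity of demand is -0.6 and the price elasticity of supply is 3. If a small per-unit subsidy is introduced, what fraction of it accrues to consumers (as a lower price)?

For a small subsidy around the equilibrium, the benefit split depends on the relative slopes, which at a point are proportional to the elasticities.
Buyer share = εs/(εs + |εd|) = 3/(3 + 0.6) = 5/6; seller share = |εd|/(εs + |εd|) = 1/6.

Consumer share = 5/6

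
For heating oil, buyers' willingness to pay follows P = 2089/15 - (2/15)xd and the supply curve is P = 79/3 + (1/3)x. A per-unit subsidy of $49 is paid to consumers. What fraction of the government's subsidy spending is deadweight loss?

DWL / government spending = 105/694

Pre-subsidy: 2089/15 - (2/15)x = 79/3 + (1/3)x gives x* = 242 and P* = 107.
With the rebate, buyers effectively pay Pb = Ps − 49, where Ps is the price sellers receive.
On the curves, Pb = 2089/15 - (2/15)x and Ps = 79/3 + (1/3)x; the wedge Ps − Pb = 49 gives 79/3 + (1/3)x − (2089/15 - (2/15)x) = 49, so x' = 347.
Then Pb = 2089/15 − (2/15)·347 = 93 and Ps = 79/3 + (1/3)·347 = 142.
ΔCS = ½(242 + 347)(107 − 93) = 4123; ΔPS = ½(242 + 347)(142 − 107) = 10307.5.
Government spending = 49 × 347 = 17003.
DWL = ½ × 49 × (347 − 242) = 2572.5; fraction = 2572.5 / 17003 = 105/694.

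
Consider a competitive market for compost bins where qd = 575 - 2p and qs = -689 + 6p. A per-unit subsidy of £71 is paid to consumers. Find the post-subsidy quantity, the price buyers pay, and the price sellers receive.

q' = 365.5; buyers pay £104.75; sellers receive £175.75

Pre-subsidy: 575 - 2p = -689 + 6p gives p* = 158, q* = 259.
With the rebate, buyers effectively pay pb = ps − 71, where ps is the price sellers receive.
Demand in terms of ps becomes qd = 575 − 2(ps − 71) = 717 - 2ps. Setting this equal to supply: 717 - 2ps = -689 + 6ps, so ps = 175.75.
Buyers pay pb = 175.75 − 71 = 104.75; q' = -689 + 6·175.75 = 365.5.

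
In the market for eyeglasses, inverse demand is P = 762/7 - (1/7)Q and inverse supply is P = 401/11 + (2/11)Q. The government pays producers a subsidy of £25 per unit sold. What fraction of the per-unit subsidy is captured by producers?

Producer share = 0.56

Pre-subsidy: 762/7 - (1/7)Q = 401/11 + (2/11)Q gives Q* = 223 and P* = 77.
With the subsidy, sellers receive Ps = Pb + 25 for each unit, where Pb is the price buyers pay.
On the curves, Pb = 762/7 - (1/7)Q and Ps = 401/11 + (2/11)Q; the wedge Ps − Pb = 25 gives 401/11 + (2/11)Q − (762/7 - (1/7)Q) = 25, so Q' = 300.
Then Pb = 762/7 − (1/7)·300 = 66 and Ps = 401/11 + (2/11)·300 = 91.
Buyers' price falls by P* − Pb = 77 − 66 = 11; sellers' price rises by Ps − P* = 91 − 77 = 14.
So producers capture 14/25 = 0.56 of each unit of subsidy.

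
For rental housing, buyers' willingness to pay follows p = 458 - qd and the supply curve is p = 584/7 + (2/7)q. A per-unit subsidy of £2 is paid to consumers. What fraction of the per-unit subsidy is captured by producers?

Pre-subsidy: 458 - q = 584/7 + (2/7)q gives q* = 874/3 and p* = 500/3.
With the rebate, buyers effectively pay pb = ps − 2, where ps is the price sellers receive.
On the curves, pb = 458 - q and ps = 584/7 + (2/7)q; the wedge ps − pb = 2 gives 584/7 + (2/7)q − (458 - q) = 2, so q' = 2636/9.
Then pb = 458 − 1·(2636/9) = 1486/9 and ps = 584/7 + (2/7)·(2636/9) = 1504/9.
Buyers' price falls by p* − pb = 500/3 − 1486/9 = 14/9; sellers' price rises by ps − p* = 1504/9 − 500/3 = 4/9.
So producers capture (4/9)/2 = 2/9 of each unit of subsidy.

Producer share = 2/9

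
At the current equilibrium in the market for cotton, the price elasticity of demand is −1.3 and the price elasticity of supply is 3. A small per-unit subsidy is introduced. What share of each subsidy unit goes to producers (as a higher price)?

Producer share = 13/43

For a small subsidy around the equilibrium, the benefit split depends on the relative slopes, which at a point are proportional to the elasticities.
Buyer share = εs/(εs + |εd|) = 3/(3 + 1.3) = 30/43; seller share = |εd|/(εs + |εd|) = 13/43.
So producers capture 13/43 of the subsidy.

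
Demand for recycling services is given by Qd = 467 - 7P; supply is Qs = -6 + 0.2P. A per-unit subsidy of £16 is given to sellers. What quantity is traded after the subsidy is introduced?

Q' = 10.25

Pre-subsidy: 467 - 7P = -6 + 0.2P gives P* = 2365/36, Q* = 257/36.
With the subsidy, sellers receive Ps = Pb + 16 for each unit, where Pb is the price buyers pay.
Supply in terms of Pb becomes Qs = -6 + 0.2(Pb + 16) = -2.8 + 0.2Pb. Setting this equal to demand: 467 - 7Pb = -2.8 + 0.2Pb, so Pb = 65.25.
Sellers receive Ps = 65.25 + 16 = 81.25; Q' = 467 − 7·65.25 = 10.25.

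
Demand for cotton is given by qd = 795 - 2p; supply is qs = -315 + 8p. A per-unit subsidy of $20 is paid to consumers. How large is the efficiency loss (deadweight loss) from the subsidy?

Deadweight loss = $320

Pre-subsidy: 795 - 2p = -315 + 8p gives p* = 111, q* = 573.
With the rebate, buyers effectively pay pb = ps − 20, where ps is the price sellers receive.
Demand in terms of ps becomes qd = 795 − 2(ps − 20) = 835 - 2ps. Setting this equal to supply: 835 - 2ps = -315 + 8ps, so ps = 115.
Buyers pay pb = 115 − 20 = 95; q' = -315 + 8·115 = 605.
The subsidy expands output by 605 − 573 = 32 past the efficient level; on those units the gap between marginal cost and willingness to pay runs from 0 up to 20.
DWL = ½ × 20 × 32 = 320.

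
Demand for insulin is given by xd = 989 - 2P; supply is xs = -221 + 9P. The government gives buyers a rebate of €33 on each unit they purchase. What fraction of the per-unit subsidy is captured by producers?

Producer share = 2/11

Pre-subsidy: 989 - 2P = -221 + 9P gives P* = 110, x* = 769.
With the rebate, buyers effectively pay Pb = Ps − 33, where Ps is the price sellers receive.
Demand in terms of Ps becomes xd = 989 − 2(Ps − 33) = 1055 - 2Ps. Setting this equal to supply: 1055 - 2Ps = -221 + 9Ps, so Ps = 116.
Buyers pay Pb = 116 − 33 = 83; x' = -221 + 9·116 = 823.
Buyers' price falls by P* − Pb = 110 − 83 = 27; sellers' price rises by Ps − P* = 116 − 110 = 6.
So producers capture 6/33 = 2/11 of each unit of subsidy.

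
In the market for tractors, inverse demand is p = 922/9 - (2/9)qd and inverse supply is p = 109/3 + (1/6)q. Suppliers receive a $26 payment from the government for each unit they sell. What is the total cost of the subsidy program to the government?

Government cost = 43108/7

Pre-subsidy: 922/9 - (2/9)q = 109/3 + (1/6)q gives q* = 170 and p* = 194/3.
With the subsidy, sellers receive ps = pb + 26 for each unit, where pb is the price buyers pay.
On the curves, pb = 922/9 - (2/9)q and ps = 109/3 + (1/6)q; the wedge ps − pb = 26 gives 109/3 + (1/6)q − (922/9 - (2/9)q) = 26, so q' = 1658/7.
Then pb = 922/9 − (2/9)·(1658/7) = 1046/21 and ps = 109/3 + (1/6)·(1658/7) = 1592/21.
Government outlay = subsidy × quantity = 26 × 1658/7 = 43108/7.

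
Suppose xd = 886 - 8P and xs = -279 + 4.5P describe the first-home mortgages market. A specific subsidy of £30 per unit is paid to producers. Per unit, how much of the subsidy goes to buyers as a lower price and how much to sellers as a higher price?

Buyers gain £10.8 per unit; sellers gain £19.2 per unit

Pre-subsidy: 886 - 8P = -279 + 4.5P gives P* = 93.2, x* = 140.4.
With the subsidy, sellers receive Ps = Pb + 30 for each unit, where Pb is the price buyers pay.
Supply in terms of Pb becomes xs = -279 + 4.5(Pb + 30) = -144 + 4.5Pb. Setting this equal to demand: 886 - 8Pb = -144 + 4.5Pb, so Pb = 82.4.
Sellers receive Ps = 82.4 + 30 = 112.4; x' = 886 − 8·82.4 = 226.8.
Buyers' price falls by P* − Pb = 93.2 − 82.4 = 10.8; sellers' price rises by Ps − P* = 112.4 − 93.2 = 19.2.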